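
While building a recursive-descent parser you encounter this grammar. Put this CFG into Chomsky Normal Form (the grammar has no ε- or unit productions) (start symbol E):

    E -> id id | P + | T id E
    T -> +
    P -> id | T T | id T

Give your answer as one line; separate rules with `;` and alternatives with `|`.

Introduce a nonterminal for each terminal appearing in a rule of length ≥ 2: X1 → id, X2 → +.
Binarize each right-hand side of length ≥ 3 by chaining fresh nonterminals (Y1, Y2, …): affected rules were E → T X1 E.

E -> X1 X1 | P X2 | T Y1; T -> +; P -> id | T T | X1 T; X1 -> id; X2 -> +; Y1 -> X1 E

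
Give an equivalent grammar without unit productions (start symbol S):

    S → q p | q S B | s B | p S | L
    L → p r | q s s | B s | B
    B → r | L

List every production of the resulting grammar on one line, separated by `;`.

S → p r | q s s | B s | r | q p | q S B | s B | p S; L → p r | q s s | B s | r; B → p r | q s s | B s | r

Unit pairs: B ⇒* {L}; L ⇒* {B}; S ⇒* {B, L}.
For every A with A ⇒* B via unit rules, add B's non-unit alternatives to A; then delete every rule of the form X → Y.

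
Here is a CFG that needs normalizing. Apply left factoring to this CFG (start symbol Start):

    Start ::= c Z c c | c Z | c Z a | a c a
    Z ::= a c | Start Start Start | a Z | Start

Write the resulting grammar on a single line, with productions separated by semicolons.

Start ::= a c a | c Z Start1; Z ::= a Z1 | Start Z2; Start1 ::= c c | ε | a; Z1 ::= c | Z; Z2 ::= Start Start | ε

Start has alternatives sharing prefix 'c Z': factor to Start → c Z Start1 with Start1 → c c | ε | a.
Z has alternatives sharing prefix 'a': factor to Z → a Z1 with Z1 → c | Z.
Z has alternatives sharing prefix 'Start': factor to Z → Start Z2 with Z2 → Start Start | ε.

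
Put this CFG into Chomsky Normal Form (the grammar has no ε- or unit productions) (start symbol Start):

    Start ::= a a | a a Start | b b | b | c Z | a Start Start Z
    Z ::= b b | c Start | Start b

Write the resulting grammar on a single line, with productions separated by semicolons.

Start ::= X1 X1 | X1 Y1 | X2 X2 | b | X3 Z | X1 Y2; Z ::= X2 X2 | X3 Start | Start X2; X1 ::= a; X2 ::= b; X3 ::= c; Y1 ::= X1 Start; Y2 ::= Start Y3; Y3 ::= Start Z

Introduce a nonterminal for each terminal appearing in a rule of length ≥ 2: X1 → a, X2 → b, X3 → c.
Binarize each right-hand side of length ≥ 3 by chaining fresh nonterminals (Y1, Y2, …): affected rules were Start → X1 X1 Start; Start → X1 Start Start Z.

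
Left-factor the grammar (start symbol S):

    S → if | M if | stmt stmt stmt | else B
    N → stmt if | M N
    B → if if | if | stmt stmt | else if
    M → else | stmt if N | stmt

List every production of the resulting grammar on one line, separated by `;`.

S → if | M if | stmt stmt stmt | else B; N → stmt if | M N; B → stmt stmt | else if | if B'; M → else | stmt M'; B' → if | epsilon; M' → if N | epsilon

B has alternatives sharing prefix 'if': factor to B → if B' with B' → if | ε.
M has alternatives sharing prefix 'stmt': factor to M → stmt M' with M' → if N | ε.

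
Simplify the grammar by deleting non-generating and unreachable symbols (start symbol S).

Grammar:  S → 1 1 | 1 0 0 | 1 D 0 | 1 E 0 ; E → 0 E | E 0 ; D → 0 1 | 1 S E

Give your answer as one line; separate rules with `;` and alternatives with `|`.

Generating nonterminals: {D, S}.
Reachable from S after that: {D, S}.
Removed useless symbols: {E} and every production mentioning them.

S → 1 1 | 1 0 0 | 1 D 0; D → 0 1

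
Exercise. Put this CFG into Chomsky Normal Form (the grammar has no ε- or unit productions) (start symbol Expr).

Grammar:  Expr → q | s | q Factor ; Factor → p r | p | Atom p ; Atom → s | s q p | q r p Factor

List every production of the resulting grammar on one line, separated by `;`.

Introduce a nonterminal for each terminal appearing in a rule of length ≥ 2: X1 → q, X2 → p, X3 → r, X4 → s.
Binarize each right-hand side of length ≥ 3 by chaining fresh nonterminals (Y1, Y2, …): affected rules were Atom → X4 X1 X2; Atom → X1 X3 X2 Factor.

Expr → q | s | X1 Factor; Factor → X2 X3 | p | Atom X2; Atom → s | X4 Y1 | X1 Y2; X1 → q; X2 → p; X3 → r; X4 → s; Y1 → X1 X2; Y2 → X3 Y3; Y3 → X2 Factor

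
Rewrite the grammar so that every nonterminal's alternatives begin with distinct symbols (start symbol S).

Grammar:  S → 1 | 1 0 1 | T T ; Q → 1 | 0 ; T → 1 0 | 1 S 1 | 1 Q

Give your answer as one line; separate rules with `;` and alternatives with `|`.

S → T T | 1 S'; Q → 1 | 0; T → 1 T'; S' → ε | 0 1; T' → 0 | S 1 | Q

S has alternatives sharing prefix '1': factor to S → 1 S' with S' → ε | 0 1.
T has alternatives sharing prefix '1': factor to T → 1 T' with T' → 0 | S 1 | Q.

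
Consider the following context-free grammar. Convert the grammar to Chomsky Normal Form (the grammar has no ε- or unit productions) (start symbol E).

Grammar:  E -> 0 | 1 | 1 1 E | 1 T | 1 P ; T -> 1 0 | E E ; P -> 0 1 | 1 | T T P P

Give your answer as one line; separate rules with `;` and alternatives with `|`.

Introduce a nonterminal for each terminal appearing in a rule of length ≥ 2: X1 → 1, X2 → 0.
Binarize each right-hand side of length ≥ 3 by chaining fresh nonterminals (Y1, Y2, …): affected rules were E → X1 X1 E; P → T T P P.

E -> 0 | 1 | X1 Y1 | X1 T | X1 P; T -> X1 X2 | E E; P -> X2 X1 | 1 | T Y2; X1 -> 1; X2 -> 0; Y1 -> X1 E; Y2 -> T Y3; Y3 -> P P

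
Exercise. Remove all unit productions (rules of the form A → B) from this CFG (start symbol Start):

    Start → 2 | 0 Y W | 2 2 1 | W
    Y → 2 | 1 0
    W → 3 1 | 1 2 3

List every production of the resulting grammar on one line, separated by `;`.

Unit pairs: Start ⇒* {W}.
For every A with A ⇒* B via unit rules, add B's non-unit alternatives to A; then delete every rule of the form X → Y.

Start → 2 | 0 Y W | 2 2 1 | 3 1 | 1 2 3; Y → 2 | 1 0; W → 3 1 | 1 2 3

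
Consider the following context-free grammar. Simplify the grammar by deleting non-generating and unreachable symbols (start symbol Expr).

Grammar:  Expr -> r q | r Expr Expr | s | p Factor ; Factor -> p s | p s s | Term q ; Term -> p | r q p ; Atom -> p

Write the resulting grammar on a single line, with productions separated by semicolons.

Expr -> r q | r Expr Expr | s | p Factor; Factor -> p s | p s s | Term q; Term -> p | r q p

Generating nonterminals: {Atom, Expr, Factor, Term}.
Reachable from Expr after that: {Expr, Factor, Term}.
Removed useless symbols: {Atom} and every production mentioning them.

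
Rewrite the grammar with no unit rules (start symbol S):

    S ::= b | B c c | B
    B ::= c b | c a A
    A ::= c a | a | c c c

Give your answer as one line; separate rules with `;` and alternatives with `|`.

S ::= c b | c a A | b | B c c; B ::= c b | c a A; A ::= c a | a | c c c

Unit pairs: S ⇒* {B}.
For each unit pair (A, B), copy every non-unit production of B to A, then drop all unit productions.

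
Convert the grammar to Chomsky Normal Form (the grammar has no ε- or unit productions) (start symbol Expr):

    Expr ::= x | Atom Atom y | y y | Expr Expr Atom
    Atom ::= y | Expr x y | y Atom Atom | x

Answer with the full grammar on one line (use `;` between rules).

Introduce a nonterminal for each terminal appearing in a rule of length ≥ 2: X1 → y, X2 → x.
Binarize each right-hand side of length ≥ 3 by chaining fresh nonterminals (Y1, Y2, …): affected rules were Expr → Atom Atom X1; Expr → Expr Expr Atom; Atom → Expr X2 X1; Atom → X1 Atom Atom.

Expr ::= x | Atom Y1 | X1 X1 | Expr Y2; Atom ::= y | Expr Y3 | X1 Y4 | x; X1 ::= y; X2 ::= x; Y1 ::= Atom X1; Y2 ::= Expr Atom; Y3 ::= X2 X1; Y4 ::= Atom Atom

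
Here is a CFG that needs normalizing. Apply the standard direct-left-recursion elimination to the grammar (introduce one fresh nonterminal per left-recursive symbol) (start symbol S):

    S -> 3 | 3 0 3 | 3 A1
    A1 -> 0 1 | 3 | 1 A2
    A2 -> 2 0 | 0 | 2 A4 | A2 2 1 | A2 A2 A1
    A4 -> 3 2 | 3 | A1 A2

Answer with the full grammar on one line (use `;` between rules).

Left recursion appears on A2.
For A2: α = {2 1, A2 A1}, β = {2 0, 0, 2 A4}. Rewrite as A2 → β A2' and A2' → α A2' | ε.

S -> 3 | 3 0 3 | 3 A1; A1 -> 0 1 | 3 | 1 A2; A2 -> 2 0 A2' | 0 A2' | 2 A4 A2'; A4 -> 3 2 | 3 | A1 A2; A2' -> 2 1 A2' | A2 A1 A2' | ε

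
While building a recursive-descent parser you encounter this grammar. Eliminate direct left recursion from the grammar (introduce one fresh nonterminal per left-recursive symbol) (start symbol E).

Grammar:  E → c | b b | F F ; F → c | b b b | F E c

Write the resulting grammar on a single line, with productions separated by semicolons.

E → c | b b | F F; F → c F' | b b b F'; F' → E c F' | eps

F is directly left-recursive.
For F: α = {E c}, β = {c, b b b}. Rewrite as F → β F' and F' → α F' | ε.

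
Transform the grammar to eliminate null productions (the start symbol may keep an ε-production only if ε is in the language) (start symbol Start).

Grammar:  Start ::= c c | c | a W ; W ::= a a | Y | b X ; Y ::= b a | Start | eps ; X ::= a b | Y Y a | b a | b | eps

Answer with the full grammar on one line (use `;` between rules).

Nullable nonterminals: {W, X, Y}.
ε ∉ L(G), so no ε-production is kept.
Expand every rule over subsets of its nullable positions: Start → a W gives a W | a. W → b X gives b X | b. X → Y Y a gives Y Y a | Y a | a.

Start ::= c c | c | a W | a; W ::= a a | Y | b X | b; Y ::= b a | Start; X ::= a b | Y Y a | Y a | a | b a | b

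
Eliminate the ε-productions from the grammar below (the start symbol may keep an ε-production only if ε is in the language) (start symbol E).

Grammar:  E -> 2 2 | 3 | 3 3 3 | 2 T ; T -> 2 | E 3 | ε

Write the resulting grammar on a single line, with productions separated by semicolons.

E -> 2 2 | 3 | 3 3 3 | 2 T | 2; T -> 2 | E 3

Nullable set = {T}.
ε ∉ L(G), so no ε-production is kept.
Add the nullable-subset variants: E → 2 T gives 2 T | 2.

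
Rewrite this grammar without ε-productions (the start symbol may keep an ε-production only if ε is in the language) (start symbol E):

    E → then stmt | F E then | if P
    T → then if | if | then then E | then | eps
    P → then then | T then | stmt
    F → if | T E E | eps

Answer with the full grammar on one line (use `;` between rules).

Nullable nonterminals: {F, T}.
ε ∉ L(G), so no ε-production is kept.
Expand every rule over subsets of its nullable positions: E → F E then gives F E then | E then. P → T then gives T then | then. F → T E E gives T E E | E E.

E → then stmt | F E then | E then | if P; T → then if | if | then then E | then; P → then then | T then | then | stmt; F → if | T E E | E E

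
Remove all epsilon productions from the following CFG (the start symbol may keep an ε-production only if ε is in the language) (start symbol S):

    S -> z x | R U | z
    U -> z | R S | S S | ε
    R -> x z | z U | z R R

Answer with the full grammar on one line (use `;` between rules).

Nullable set = {U}.
ε ∉ L(G), so no ε-production is kept.
For each production, add variants omitting each subset of nullable occurrences: S → R U gives R U | R. R → z U gives z U | z.

S -> z x | R U | R | z; U -> z | R S | S S; R -> x z | z U | z | z R R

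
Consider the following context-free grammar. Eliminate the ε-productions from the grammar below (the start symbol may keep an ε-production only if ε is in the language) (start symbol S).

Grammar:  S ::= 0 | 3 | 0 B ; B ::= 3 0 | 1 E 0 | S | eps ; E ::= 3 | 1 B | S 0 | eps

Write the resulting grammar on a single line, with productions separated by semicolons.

S ::= 0 | 3 | 0 B; B ::= 3 0 | 1 E 0 | 1 0 | S; E ::= 3 | 1 B | 1 | S 0

Nullable nonterminals: {B, E}.
ε ∉ L(G), so no ε-production is kept.
Add the nullable-subset variants: B → 1 E 0 gives 1 E 0 | 1 0. E → 1 B gives 1 B | 1.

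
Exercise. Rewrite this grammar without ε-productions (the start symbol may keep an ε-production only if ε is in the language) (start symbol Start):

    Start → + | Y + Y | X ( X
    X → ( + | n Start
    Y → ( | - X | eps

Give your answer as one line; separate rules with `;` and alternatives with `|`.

Nullable set = {Y}.
ε ∉ L(G), so no ε-production is kept.
Add the nullable-subset variants: Start → Y + Y gives Y + Y | Y + | + Y.

Start → + | Y + Y | Y + | + Y | X ( X; X → ( + | n Start; Y → ( | - X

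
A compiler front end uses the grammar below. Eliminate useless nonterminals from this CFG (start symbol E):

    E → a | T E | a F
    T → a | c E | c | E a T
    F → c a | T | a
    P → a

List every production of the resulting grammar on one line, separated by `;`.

Generating nonterminals: {E, F, P, T}.
Reachable from E after that: {E, F, T}.
Removed useless symbols: {P} and every production mentioning them.

E → a | T E | a F; T → a | c E | c | E a T; F → c a | T | a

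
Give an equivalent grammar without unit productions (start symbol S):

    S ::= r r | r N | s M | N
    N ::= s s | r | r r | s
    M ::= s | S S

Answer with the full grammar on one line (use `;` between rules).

S ::= r r | r N | s M | s s | r | s; N ::= s s | r | r r | s; M ::= s | S S

Unit pairs: S ⇒* {N}.
Replace each nonterminal's rules with the union of the non-unit rules of every nonterminal it unit-derives.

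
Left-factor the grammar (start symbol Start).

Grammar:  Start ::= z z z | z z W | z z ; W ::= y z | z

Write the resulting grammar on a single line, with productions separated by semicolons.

Start has alternatives sharing prefix 'z z': factor to Start → z z Start1 with Start1 → z | W | ε.

Start ::= z z Start1; W ::= y z | z; Start1 ::= z | W | ε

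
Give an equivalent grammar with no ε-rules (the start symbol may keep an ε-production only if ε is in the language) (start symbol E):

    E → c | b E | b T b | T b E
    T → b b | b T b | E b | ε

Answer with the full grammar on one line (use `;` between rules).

E → c | b E | b T b | b b | T b E; T → b b | b T b | E b

Nullable nonterminals: {T}.
ε ∉ L(G), so no ε-production is kept.
Expand every rule over subsets of its nullable positions: E → b T b gives b T b | b b.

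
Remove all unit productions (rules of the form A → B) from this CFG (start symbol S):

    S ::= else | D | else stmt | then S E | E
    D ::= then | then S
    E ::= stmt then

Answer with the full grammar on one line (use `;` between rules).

S ::= stmt then | then | then S | else | else stmt | then S E; D ::= then | then S; E ::= stmt then

Unit pairs: S ⇒* {D, E}.
For each unit pair (A, B), copy every non-unit production of B to A, then drop all unit productions.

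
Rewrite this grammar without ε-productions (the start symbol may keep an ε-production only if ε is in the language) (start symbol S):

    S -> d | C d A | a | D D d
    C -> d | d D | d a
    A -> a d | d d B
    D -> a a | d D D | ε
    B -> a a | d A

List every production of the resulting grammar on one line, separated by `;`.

S -> d | C d A | a | D D d | D d; C -> d | d D | d a; A -> a d | d d B; D -> a a | d D D | d D | d; B -> a a | d A

Nullable set = {D}.
ε ∉ L(G), so no ε-production is kept.
Add the nullable-subset variants: S → D D d gives D D d | D d. D → d D D gives d D D | d D | d.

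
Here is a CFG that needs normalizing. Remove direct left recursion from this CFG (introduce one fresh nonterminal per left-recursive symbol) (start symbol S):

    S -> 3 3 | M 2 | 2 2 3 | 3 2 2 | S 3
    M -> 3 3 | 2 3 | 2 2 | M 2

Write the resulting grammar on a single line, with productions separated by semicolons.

S -> 3 3 S' | M 2 S' | 2 2 3 S' | 3 2 2 S'; M -> 3 3 M' | 2 3 M' | 2 2 M'; S' -> 3 S' | eps; M' -> 2 M' | eps

Directly left-recursive nonterminals: S, M.
For S: α = {3}, β = {3 3, M 2, 2 2 3, 3 2 2}. Rewrite as S → β S' and S' → α S' | ε.
For M: α = {2}, β = {3 3, 2 3, 2 2}. Rewrite as M → β M' and M' → α M' | ε.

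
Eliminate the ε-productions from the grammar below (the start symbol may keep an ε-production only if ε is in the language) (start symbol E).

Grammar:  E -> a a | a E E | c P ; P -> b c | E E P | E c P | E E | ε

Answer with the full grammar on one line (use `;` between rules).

E -> a a | a E E | c P | c; P -> b c | E E P | E E | E c P | E c

Nullable set = {P}.
ε ∉ L(G), so no ε-production is kept.
Add the nullable-subset variants: E → c P gives c P | c. P → E E P gives E E P | E E. P → E c P gives E c P | E c.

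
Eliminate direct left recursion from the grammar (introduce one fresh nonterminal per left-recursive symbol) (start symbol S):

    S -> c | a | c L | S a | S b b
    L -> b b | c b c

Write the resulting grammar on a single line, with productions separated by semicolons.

Directly left-recursive nonterminal: S.
For S: α = {a, b b}, β = {c, a, c L}. Rewrite as S → β S' and S' → α S' | ε.

S -> c S' | a S' | c L S'; L -> b b | c b c; S' -> a S' | b b S' | ε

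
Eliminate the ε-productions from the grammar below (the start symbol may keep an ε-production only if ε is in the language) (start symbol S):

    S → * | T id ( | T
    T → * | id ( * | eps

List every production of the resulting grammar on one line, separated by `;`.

Nullable set = {S, T}.
ε ∈ L(G) since S is nullable, so keep S → ε.
Add the nullable-subset variants: S → T id ( gives T id ( | id (.

S → * | T id ( | id ( | T | ε; T → * | id ( *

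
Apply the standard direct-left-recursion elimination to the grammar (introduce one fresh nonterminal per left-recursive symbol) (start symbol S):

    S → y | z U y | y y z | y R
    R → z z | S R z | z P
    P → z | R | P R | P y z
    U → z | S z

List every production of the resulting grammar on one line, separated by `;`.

P is directly left-recursive.
For P: α = {R, y z}, β = {z, R}. Rewrite as P → β P' and P' → α P' | ε.

S → y | z U y | y y z | y R; R → z z | S R z | z P; P → z P' | R P'; U → z | S z; P' → R P' | y z P' | ε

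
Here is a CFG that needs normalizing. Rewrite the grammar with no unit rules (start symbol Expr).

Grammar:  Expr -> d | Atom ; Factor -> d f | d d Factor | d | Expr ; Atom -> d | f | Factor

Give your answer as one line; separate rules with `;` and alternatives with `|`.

Unit pairs: Atom ⇒* {Expr, Factor}; Expr ⇒* {Atom, Factor}; Factor ⇒* {Atom, Expr}.
Replace each nonterminal's rules with the union of the non-unit rules of every nonterminal it unit-derives.

Expr -> d | f | d f | d d Factor; Factor -> d | f | d f | d d Factor; Atom -> d | f | d f | d d Factor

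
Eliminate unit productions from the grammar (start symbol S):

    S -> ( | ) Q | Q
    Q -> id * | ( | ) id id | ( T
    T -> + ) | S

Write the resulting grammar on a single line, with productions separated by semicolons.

Unit pairs: S ⇒* {Q}; T ⇒* {Q, S}.
For every A with A ⇒* B via unit rules, add B's non-unit alternatives to A; then delete every rule of the form X → Y.

S -> ( | ) Q | id * | ) id id | ( T; Q -> id * | ( | ) id id | ( T; T -> ( | ) Q | id * | ) id id | ( T | + )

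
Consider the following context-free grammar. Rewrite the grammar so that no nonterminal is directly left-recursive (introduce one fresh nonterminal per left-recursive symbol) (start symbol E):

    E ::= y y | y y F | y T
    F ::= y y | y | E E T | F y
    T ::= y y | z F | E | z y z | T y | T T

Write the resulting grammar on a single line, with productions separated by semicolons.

Directly left-recursive nonterminals: F, T.
For F: α = {y}, β = {y y, y, E E T}. Rewrite as F → β F' and F' → α F' | ε.
For T: α = {y, T}, β = {y y, z F, E, z y z}. Rewrite as T → β T' and T' → α T' | ε.

E ::= y y | y y F | y T; F ::= y y F' | y F' | E E T F'; T ::= y y T' | z F T' | E T' | z y z T'; F' ::= y F' | ε; T' ::= y T' | T T' | ε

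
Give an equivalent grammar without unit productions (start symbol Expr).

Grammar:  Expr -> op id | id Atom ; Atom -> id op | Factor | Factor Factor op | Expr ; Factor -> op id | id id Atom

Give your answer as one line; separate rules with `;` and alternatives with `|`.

Expr -> op id | id Atom; Atom -> id op | Factor Factor op | op id | id id Atom | id Atom; Factor -> op id | id id Atom

Unit pairs: Atom ⇒* {Expr, Factor}.
For every A with A ⇒* B via unit rules, add B's non-unit alternatives to A; then delete every rule of the form X → Y.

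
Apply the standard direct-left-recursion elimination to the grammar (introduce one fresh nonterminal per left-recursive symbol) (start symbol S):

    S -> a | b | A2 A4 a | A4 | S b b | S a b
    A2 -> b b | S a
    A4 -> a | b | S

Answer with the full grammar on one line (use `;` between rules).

Left recursion appears on S.
For S: α = {b b, a b}, β = {a, b, A2 A4 a, A4}. Rewrite as S → β S' and S' → α S' | ε.

S -> a S' | b S' | A2 A4 a S' | A4 S'; A2 -> b b | S a; A4 -> a | b | S; S' -> b b S' | a b S' | ε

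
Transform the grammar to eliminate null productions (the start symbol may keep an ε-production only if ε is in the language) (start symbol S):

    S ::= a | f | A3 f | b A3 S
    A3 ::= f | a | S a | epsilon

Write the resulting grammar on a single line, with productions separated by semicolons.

Nullable nonterminals: {A3}.
ε ∉ L(G), so no ε-production is kept.
Expand every rule over subsets of its nullable positions: S → b A3 S gives b A3 S | b S.

S ::= a | f | A3 f | b A3 S | b S; A3 ::= f | a | S a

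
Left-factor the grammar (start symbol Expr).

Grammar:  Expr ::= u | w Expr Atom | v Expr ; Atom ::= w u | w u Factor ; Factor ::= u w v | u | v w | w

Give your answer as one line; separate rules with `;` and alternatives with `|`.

Expr ::= u | w Expr Atom | v Expr; Atom ::= w u Atom1; Factor ::= v w | w | u Factor1; Atom1 ::= epsilon | Factor; Factor1 ::= w v | epsilon

Atom has alternatives sharing prefix 'w u': factor to Atom → w u Atom1 with Atom1 → ε | Factor.
Factor has alternatives sharing prefix 'u': factor to Factor → u Factor1 with Factor1 → w v | ε.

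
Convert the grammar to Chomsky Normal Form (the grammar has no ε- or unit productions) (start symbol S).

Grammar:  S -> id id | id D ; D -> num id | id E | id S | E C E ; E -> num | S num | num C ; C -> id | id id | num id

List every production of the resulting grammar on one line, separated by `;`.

S -> X1 X1 | X1 D; D -> X2 X1 | X1 E | X1 S | E Y1; E -> num | S X2 | X2 C; C -> id | X1 X1 | X2 X1; X1 -> id; X2 -> num; Y1 -> C E

Introduce a nonterminal for each terminal appearing in a rule of length ≥ 2: X1 → id, X2 → num.
Binarize each right-hand side of length ≥ 3 by chaining fresh nonterminals (Y1, Y2, …): affected rules were D → E C E.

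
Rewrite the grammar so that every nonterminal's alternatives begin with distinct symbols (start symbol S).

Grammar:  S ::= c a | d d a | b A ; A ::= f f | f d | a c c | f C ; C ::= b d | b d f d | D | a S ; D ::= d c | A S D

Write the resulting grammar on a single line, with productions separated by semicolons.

A has alternatives sharing prefix 'f': factor to A → f A' with A' → f | d | C.
C has alternatives sharing prefix 'b d': factor to C → b d C' with C' → ε | f d.

S ::= c a | d d a | b A; A ::= a c c | f A'; C ::= D | a S | b d C'; D ::= d c | A S D; A' ::= f | d | C; C' ::= epsilon | f d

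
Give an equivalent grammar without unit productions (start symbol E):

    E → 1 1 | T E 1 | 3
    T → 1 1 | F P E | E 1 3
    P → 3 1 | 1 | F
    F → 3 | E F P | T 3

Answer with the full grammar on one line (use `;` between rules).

E → 1 1 | T E 1 | 3; T → 1 1 | F P E | E 1 3; P → 3 | E F P | T 3 | 3 1 | 1; F → 3 | E F P | T 3

Unit pairs: P ⇒* {F}.
Replace each nonterminal's rules with the union of the non-unit rules of every nonterminal it unit-derives.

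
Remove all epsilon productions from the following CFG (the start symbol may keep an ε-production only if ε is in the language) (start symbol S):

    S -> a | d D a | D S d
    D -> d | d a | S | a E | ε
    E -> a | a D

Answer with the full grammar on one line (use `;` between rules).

The nullable symbols are {D}.
ε ∉ L(G), so no ε-production is kept.
For each production, add variants omitting each subset of nullable occurrences: S → d D a gives d D a | d a. S → D S d gives D S d | S d.

S -> a | d D a | d a | D S d | S d; D -> d | d a | S | a E; E -> a | a D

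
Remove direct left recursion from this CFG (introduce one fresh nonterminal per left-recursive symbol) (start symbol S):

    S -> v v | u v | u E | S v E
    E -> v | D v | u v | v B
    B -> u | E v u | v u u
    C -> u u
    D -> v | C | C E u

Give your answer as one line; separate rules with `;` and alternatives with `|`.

S -> v v S' | u v S' | u E S'; E -> v | D v | u v | v B; B -> u | E v u | v u u; C -> u u; D -> v | C | C E u; S' -> v E S' | ε

S is directly left-recursive.
For S: α = {v E}, β = {v v, u v, u E}. Rewrite as S → β S' and S' → α S' | ε.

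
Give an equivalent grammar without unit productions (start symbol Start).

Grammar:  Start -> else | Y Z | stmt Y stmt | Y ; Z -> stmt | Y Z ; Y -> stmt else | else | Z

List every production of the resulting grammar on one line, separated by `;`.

Unit pairs: Start ⇒* {Y, Z}; Y ⇒* {Z}.
For each unit pair (A, B), copy every non-unit production of B to A, then drop all unit productions.

Start -> stmt | Y Z | else | stmt Y stmt | stmt else; Z -> stmt | Y Z; Y -> stmt | Y Z | stmt else | else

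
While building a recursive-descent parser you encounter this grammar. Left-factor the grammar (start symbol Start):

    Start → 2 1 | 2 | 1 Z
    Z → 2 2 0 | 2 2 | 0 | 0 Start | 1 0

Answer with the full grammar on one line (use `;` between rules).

Start has alternatives sharing prefix '2': factor to Start → 2 Start1 with Start1 → 1 | ε.
Z has alternatives sharing prefix '2 2': factor to Z → 2 2 Z1 with Z1 → 0 | ε.
Z has alternatives sharing prefix '0': factor to Z → 0 Z2 with Z2 → ε | Start.

Start → 1 Z | 2 Start1; Z → 1 0 | 2 2 Z1 | 0 Z2; Start1 → 1 | ε; Z1 → 0 | ε; Z2 → ε | Start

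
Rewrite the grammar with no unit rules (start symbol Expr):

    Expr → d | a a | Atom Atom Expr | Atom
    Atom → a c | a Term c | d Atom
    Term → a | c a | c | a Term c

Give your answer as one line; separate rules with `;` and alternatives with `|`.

Expr → a c | a Term c | d Atom | d | a a | Atom Atom Expr; Atom → a c | a Term c | d Atom; Term → a | c a | c | a Term c

Unit pairs: Expr ⇒* {Atom}.
For each unit pair (A, B), copy every non-unit production of B to A, then drop all unit productions.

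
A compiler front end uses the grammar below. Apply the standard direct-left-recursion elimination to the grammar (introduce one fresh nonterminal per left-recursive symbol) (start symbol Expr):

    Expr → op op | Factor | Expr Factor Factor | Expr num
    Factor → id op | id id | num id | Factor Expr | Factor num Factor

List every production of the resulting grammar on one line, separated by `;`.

Left recursion appears on Expr, Factor.
For Expr: α = {Factor Factor, num}, β = {op op, Factor}. Rewrite as Expr → β Expr1 and Expr1 → α Expr1 | ε.
For Factor: α = {Expr, num Factor}, β = {id op, id id, num id}. Rewrite as Factor → β Factor1 and Factor1 → α Factor1 | ε.

Expr → op op Expr1 | Factor Expr1; Factor → id op Factor1 | id id Factor1 | num id Factor1; Expr1 → Factor Factor Expr1 | num Expr1 | ε; Factor1 → Expr Factor1 | num Factor Factor1 | ε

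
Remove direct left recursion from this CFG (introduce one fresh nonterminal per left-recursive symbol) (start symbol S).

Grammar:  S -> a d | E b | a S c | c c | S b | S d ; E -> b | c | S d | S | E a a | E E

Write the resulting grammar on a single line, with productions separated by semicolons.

S -> a d S' | E b S' | a S c S' | c c S'; E -> b E' | c E' | S d E' | S E'; S' -> b S' | d S' | epsilon; E' -> a a E' | E E' | epsilon

S, E are directly left-recursive.
For S: α = {b, d}, β = {a d, E b, a S c, c c}. Rewrite as S → β S' and S' → α S' | ε.
For E: α = {a a, E}, β = {b, c, S d, S}. Rewrite as E → β E' and E' → α E' | ε.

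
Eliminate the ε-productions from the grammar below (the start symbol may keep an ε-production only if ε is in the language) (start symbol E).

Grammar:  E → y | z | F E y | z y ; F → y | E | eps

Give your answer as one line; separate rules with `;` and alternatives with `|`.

Nullable nonterminals: {F}.
ε ∉ L(G), so no ε-production is kept.
For each production, add variants omitting each subset of nullable occurrences: E → F E y gives F E y | E y.

E → y | z | F E y | E y | z y; F → y | E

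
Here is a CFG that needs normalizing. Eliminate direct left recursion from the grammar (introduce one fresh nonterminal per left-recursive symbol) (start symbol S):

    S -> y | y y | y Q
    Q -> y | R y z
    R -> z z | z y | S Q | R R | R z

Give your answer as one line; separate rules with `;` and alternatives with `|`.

S -> y | y y | y Q; Q -> y | R y z; R -> z z R' | z y R' | S Q R'; R' -> R R' | z R' | ε

Directly left-recursive nonterminal: R.
For R: α = {R, z}, β = {z z, z y, S Q}. Rewrite as R → β R' and R' → α R' | ε.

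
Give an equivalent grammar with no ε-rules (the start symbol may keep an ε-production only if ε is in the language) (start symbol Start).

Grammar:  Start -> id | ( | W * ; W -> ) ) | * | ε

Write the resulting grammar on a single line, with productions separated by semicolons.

Nullable set = {W}.
ε ∉ L(G), so no ε-production is kept.
Add the nullable-subset variants: Start → W * gives W * | *.

Start -> id | ( | W * | *; W -> ) ) | *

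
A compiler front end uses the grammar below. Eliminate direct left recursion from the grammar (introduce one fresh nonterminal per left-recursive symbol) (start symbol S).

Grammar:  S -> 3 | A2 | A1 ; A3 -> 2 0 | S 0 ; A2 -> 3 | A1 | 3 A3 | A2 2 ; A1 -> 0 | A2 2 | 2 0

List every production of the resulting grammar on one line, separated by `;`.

Directly left-recursive nonterminal: A2.
For A2: α = {2}, β = {3, A1, 3 A3}. Rewrite as A2 → β A2' and A2' → α A2' | ε.

S -> 3 | A2 | A1; A3 -> 2 0 | S 0; A2 -> 3 A2' | A1 A2' | 3 A3 A2'; A1 -> 0 | A2 2 | 2 0; A2' -> 2 A2' | ε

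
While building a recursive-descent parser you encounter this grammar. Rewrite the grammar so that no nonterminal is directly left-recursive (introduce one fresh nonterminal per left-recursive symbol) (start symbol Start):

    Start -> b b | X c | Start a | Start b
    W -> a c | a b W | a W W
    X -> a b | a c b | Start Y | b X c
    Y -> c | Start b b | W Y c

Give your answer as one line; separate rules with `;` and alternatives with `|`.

Left recursion appears on Start.
For Start: α = {a, b}, β = {b b, X c}. Rewrite as Start → β Start1 and Start1 → α Start1 | ε.

Start -> b b Start1 | X c Start1; W -> a c | a b W | a W W; X -> a b | a c b | Start Y | b X c; Y -> c | Start b b | W Y c; Start1 -> a Start1 | b Start1 | eps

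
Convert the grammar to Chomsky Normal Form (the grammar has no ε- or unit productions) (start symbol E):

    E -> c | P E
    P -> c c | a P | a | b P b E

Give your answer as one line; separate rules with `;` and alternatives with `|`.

Introduce a nonterminal for each terminal appearing in a rule of length ≥ 2: X1 → c, X2 → a, X3 → b.
Binarize each right-hand side of length ≥ 3 by chaining fresh nonterminals (Y1, Y2, …): affected rules were P → X3 P X3 E.

E -> c | P E; P -> X1 X1 | X2 P | a | X3 Y1; X1 -> c; X2 -> a; X3 -> b; Y1 -> P Y2; Y2 -> X3 E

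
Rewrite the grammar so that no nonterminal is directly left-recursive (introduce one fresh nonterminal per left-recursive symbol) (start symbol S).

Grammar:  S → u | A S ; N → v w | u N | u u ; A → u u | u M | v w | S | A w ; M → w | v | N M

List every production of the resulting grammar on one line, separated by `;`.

S → u | A S; N → v w | u N | u u; A → u u A' | u M A' | v w A' | S A'; M → w | v | N M; A' → w A' | epsilon

Directly left-recursive nonterminal: A.
For A: α = {w}, β = {u u, u M, v w, S}. Rewrite as A → β A' and A' → α A' | ε.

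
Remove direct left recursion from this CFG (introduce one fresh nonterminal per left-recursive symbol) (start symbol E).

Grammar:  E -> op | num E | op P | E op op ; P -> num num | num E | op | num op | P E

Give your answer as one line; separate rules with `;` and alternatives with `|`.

E -> op E' | num E E' | op P E'; P -> num num P' | num E P' | op P' | num op P'; E' -> op op E' | ε; P' -> E P' | ε

E, P are directly left-recursive.
For E: α = {op op}, β = {op, num E, op P}. Rewrite as E → β E' and E' → α E' | ε.
For P: α = {E}, β = {num num, num E, op, num op}. Rewrite as P → β P' and P' → α P' | ε.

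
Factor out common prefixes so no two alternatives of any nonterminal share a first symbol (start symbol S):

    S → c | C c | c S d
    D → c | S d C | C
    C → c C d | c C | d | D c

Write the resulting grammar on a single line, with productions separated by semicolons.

S → C c | c S'; D → c | S d C | C; C → d | D c | c C C'; S' → ε | S d; C' → d | ε

S has alternatives sharing prefix 'c': factor to S → c S' with S' → ε | S d.
C has alternatives sharing prefix 'c C': factor to C → c C C' with C' → d | ε.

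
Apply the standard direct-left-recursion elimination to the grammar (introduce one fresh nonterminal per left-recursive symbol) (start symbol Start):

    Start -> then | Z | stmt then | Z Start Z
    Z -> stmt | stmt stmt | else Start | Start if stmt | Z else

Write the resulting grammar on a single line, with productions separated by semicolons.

Start -> then | Z | stmt then | Z Start Z; Z -> stmt Z1 | stmt stmt Z1 | else Start Z1 | Start if stmt Z1; Z1 -> else Z1 | ε

Directly left-recursive nonterminal: Z.
For Z: α = {else}, β = {stmt, stmt stmt, else Start, Start if stmt}. Rewrite as Z → β Z1 and Z1 → α Z1 | ε.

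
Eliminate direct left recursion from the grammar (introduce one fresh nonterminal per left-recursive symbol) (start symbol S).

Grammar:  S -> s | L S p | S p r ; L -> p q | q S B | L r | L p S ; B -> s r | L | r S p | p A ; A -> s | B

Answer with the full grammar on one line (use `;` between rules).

S -> s S' | L S p S'; L -> p q L' | q S B L'; B -> s r | L | r S p | p A; A -> s | B; S' -> p r S' | ε; L' -> r L' | p S L' | ε

S, L are directly left-recursive.
For S: α = {p r}, β = {s, L S p}. Rewrite as S → β S' and S' → α S' | ε.
For L: α = {r, p S}, β = {p q, q S B}. Rewrite as L → β L' and L' → α L' | ε.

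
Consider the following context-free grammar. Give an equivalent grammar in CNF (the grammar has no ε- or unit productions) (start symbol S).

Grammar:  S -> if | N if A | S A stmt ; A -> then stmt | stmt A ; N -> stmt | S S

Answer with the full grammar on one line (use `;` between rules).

Introduce a nonterminal for each terminal appearing in a rule of length ≥ 2: X1 → if, X2 → stmt, X3 → then.
Binarize each right-hand side of length ≥ 3 by chaining fresh nonterminals (Y1, Y2, …): affected rules were S → N X1 A; S → S A X2.

S -> if | N Y1 | S Y2; A -> X3 X2 | X2 A; N -> stmt | S S; X1 -> if; X2 -> stmt; X3 -> then; Y1 -> X1 A; Y2 -> A X2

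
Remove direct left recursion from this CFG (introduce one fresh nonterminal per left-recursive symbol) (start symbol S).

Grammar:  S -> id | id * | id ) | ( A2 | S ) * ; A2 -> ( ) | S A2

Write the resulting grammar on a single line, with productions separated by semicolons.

Left recursion appears on S.
For S: α = {) *}, β = {id, id *, id ), ( A2}. Rewrite as S → β S' and S' → α S' | ε.

S -> id S' | id * S' | id ) S' | ( A2 S'; A2 -> ( ) | S A2; S' -> ) * S' | ε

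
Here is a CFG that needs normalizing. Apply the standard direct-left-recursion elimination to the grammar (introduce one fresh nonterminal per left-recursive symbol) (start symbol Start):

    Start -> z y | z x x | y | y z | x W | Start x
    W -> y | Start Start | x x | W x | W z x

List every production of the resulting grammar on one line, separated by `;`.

Start -> z y Start1 | z x x Start1 | y Start1 | y z Start1 | x W Start1; W -> y W1 | Start Start W1 | x x W1; Start1 -> x Start1 | ε; W1 -> x W1 | z x W1 | ε

Left recursion appears on Start, W.
For Start: α = {x}, β = {z y, z x x, y, y z, x W}. Rewrite as Start → β Start1 and Start1 → α Start1 | ε.
For W: α = {x, z x}, β = {y, Start Start, x x}. Rewrite as W → β W1 and W1 → α W1 | ε.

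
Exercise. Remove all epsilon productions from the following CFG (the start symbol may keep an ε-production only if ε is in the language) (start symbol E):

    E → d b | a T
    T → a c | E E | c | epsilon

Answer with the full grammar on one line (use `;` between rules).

E → d b | a T | a; T → a c | E E | c

Nullable set = {T}.
ε ∉ L(G), so no ε-production is kept.
For each production, add variants omitting each subset of nullable occurrences: E → a T gives a T | a.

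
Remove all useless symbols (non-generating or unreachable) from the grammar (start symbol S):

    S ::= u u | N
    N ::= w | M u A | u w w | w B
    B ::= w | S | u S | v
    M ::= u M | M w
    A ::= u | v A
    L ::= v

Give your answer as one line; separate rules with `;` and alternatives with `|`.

Generating nonterminals: {A, B, L, N, S}.
Reachable from S after that: {B, N, S}.
Removed useless symbols: {A, L, M} and every production mentioning them.

S ::= u u | N; N ::= w | u w w | w B; B ::= w | S | u S | v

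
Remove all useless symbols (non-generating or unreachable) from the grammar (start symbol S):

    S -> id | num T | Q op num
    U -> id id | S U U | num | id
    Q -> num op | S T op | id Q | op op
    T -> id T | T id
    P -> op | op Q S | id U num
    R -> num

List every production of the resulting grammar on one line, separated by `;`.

S -> id | Q op num; Q -> num op | id Q | op op

Generating nonterminals: {P, Q, R, S, U}.
Reachable from S after that: {Q, S}.
Removed useless symbols: {P, R, T, U} and every production mentioning them.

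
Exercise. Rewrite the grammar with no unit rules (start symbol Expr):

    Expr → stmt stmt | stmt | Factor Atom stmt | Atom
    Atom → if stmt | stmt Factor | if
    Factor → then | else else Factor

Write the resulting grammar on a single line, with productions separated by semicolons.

Expr → if stmt | stmt Factor | if | stmt stmt | stmt | Factor Atom stmt; Atom → if stmt | stmt Factor | if; Factor → then | else else Factor

Unit pairs: Expr ⇒* {Atom}.
For every A with A ⇒* B via unit rules, add B's non-unit alternatives to A; then delete every rule of the form X → Y.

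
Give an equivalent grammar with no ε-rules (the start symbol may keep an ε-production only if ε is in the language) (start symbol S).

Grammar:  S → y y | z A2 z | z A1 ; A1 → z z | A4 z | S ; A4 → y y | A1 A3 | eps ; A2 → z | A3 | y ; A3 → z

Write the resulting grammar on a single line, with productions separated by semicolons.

S → y y | z A2 z | z A1; A1 → z z | A4 z | z | S; A4 → y y | A1 A3; A2 → z | A3 | y; A3 → z

The nullable symbols are {A4}.
ε ∉ L(G), so no ε-production is kept.
Expand every rule over subsets of its nullable positions: A1 → A4 z gives A4 z | z.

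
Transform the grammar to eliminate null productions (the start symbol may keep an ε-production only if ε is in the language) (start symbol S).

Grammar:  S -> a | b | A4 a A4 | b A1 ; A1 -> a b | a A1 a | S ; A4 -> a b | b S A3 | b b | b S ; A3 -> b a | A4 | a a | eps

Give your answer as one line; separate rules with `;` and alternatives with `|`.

S -> a | b | A4 a A4 | b A1; A1 -> a b | a A1 a | S; A4 -> a b | b S A3 | b S | b b; A3 -> b a | A4 | a a

The nullable symbols are {A3}.
ε ∉ L(G), so no ε-production is kept.
Add the nullable-subset variants: A4 → b S A3 gives b S A3 | b S.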